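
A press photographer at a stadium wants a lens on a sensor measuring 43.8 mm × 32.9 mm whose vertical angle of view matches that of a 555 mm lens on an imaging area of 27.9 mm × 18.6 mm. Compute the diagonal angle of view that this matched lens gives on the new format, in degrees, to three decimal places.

Equal vertical AOV ⇒ f₂ = f₁ · 32.9/18.6 = 555 × 1.76882 ≈ 981.6935 mm.
Sensor diagonal = √(43.8² + 32.9²) = √3000.8500 ≈ 54.7800 mm.
Diagonal AOV on the new format = 2·arctan(54.7800 / (2 × 981.6935)) = 2·arctan(0.02790) ≈ 3.1964°.

3.196°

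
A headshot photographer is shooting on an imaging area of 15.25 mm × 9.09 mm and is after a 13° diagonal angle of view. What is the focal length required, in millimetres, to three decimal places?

77.911 mm

Sensor diagonal = √(15.25² + 9.09²) = √315.1906 ≈ 17.7536 mm.
From α = 2·arctan(d/2f) we get f = d / (2·tan(α/2)).
With d = 17.7536 mm and α/2 = 6.5°, tan(α/2) ≈ 0.11394, so f ≈ 17.7536 / 0.22787 ≈ 77.9107 mm.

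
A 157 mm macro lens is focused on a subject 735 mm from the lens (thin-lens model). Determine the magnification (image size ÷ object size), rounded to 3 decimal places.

0.272×

Thin lens: 1/f = 1/dₒ + 1/dᵢ → 1/dᵢ = 1/157 − 1/735 = 0.0050089 mm⁻¹, so dᵢ ≈ 199.6453 mm.
Magnification m = dᵢ/dₒ = 199.6453/735 ≈ 0.27163.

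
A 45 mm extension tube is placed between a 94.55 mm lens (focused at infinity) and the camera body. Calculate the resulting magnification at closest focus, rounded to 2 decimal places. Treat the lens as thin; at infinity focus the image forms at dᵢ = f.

The tube moves the image plane from f to f + e, so dᵢ = 94.55 + 45 = 139.55 mm. Focus is achieved when 1/f = 1/dₒ + 1/dᵢ, giving dₒ = 1/(1/f − 1/(f+e)).
Magnification m = dᵢ/dₒ = (f+e)·(1/f − 1/(f+e)) = e/f = 45/94.55 ≈ 0.4759.

0.48×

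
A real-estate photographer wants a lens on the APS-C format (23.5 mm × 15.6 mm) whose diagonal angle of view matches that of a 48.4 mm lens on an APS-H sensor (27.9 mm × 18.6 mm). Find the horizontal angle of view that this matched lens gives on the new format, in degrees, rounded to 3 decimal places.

32.196°

Sensor diagonal = √(27.9² + 18.6²) = √1124.3700 ≈ 33.5316 mm.
Sensor diagonal = √(23.5² + 15.6²) = √795.6100 ≈ 28.2066 mm.
Equal diagonal AOV ⇒ f₂ = f₁ · 28.2066/33.5316 = 48.4 × 0.84119 ≈ 40.7137 mm.
Horizontal AOV on the new format = 2·arctan(23.5 / (2 × 40.7137)) = 2·arctan(0.28860) ≈ 32.1963°.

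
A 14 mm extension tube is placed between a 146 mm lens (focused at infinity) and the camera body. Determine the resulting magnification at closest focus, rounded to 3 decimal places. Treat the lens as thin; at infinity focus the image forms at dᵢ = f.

The tube moves the image plane from f to f + e, so dᵢ = 146 + 14 = 160 mm. Focus is achieved when 1/f = 1/dₒ + 1/dᵢ, giving dₒ = 1/(1/f − 1/(f+e)).
Magnification m = dᵢ/dₒ = (f+e)·(1/f − 1/(f+e)) = e/f = 14/146 ≈ 0.0959.

0.096×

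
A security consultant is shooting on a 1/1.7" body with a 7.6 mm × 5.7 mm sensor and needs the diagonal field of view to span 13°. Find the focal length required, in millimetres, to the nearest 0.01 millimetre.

Sensor diagonal = √(7.6² + 5.7²) = √90.2500 ≈ 9.5000 mm.
From α = 2·arctan(d/2f) we get f = d / (2·tan(α/2)).
With d = 9.5000 mm and α/2 = 6.5°, tan(α/2) ≈ 0.11394, so f ≈ 9.5000 / 0.22787 ≈ 41.6902 mm.

41.69 mm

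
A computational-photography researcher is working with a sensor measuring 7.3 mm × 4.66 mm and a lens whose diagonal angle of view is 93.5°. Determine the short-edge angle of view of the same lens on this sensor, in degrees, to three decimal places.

Sensor diagonal = √(7.3² + 4.66²) = √75.0056 ≈ 8.6606 mm.
From the diagonal AOV: f = 8.6606 / (2·tan(46.75°)) = 8.6606 / 2.12606 ≈ 4.0735 mm.
Short-edge AOV = 2·arctan(4.66 / (2 × 4.0735)) = 2·arctan(0.57199) ≈ 59.5379°.

59.538°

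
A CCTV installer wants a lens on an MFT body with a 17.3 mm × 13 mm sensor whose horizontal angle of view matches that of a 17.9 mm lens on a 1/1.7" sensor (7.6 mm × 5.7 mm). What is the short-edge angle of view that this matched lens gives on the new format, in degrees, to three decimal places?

Equal horizontal AOV ⇒ f₂ = f₁ · 17.3/7.6 = 17.9 × 2.27632 ≈ 40.7461 mm.
Short-edge AOV on the new format = 2·arctan(13 / (2 × 40.7461)) = 2·arctan(0.15952) ≈ 18.1274°.

18.127°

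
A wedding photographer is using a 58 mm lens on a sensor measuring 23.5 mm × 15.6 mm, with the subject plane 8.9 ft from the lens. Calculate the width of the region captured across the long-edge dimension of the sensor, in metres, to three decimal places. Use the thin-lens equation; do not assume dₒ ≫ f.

1.076 m

dₒ: 8.9 ft × 304.8 mm/ft = 2712.72 mm.
Similar triangles through the lens centre give W/dₒ = w/dᵢ; with 1/f = 1/dₒ + 1/dᵢ this gives W = w·(dₒ − f)/f.
W = 23.5 mm × (2712.72 − 58) / 58 = 23.5 × 45.7710 ≈ 1075.619 mm = 1.07562 m.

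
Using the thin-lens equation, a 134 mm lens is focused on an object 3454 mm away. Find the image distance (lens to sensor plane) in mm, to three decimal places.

139.408 mm

1/dᵢ = 1/f − 1/dₒ = 1/134 − 1/3454 = 0.0071732 mm⁻¹.
dᵢ = 1/0.0071732 ≈ 139.4084 mm.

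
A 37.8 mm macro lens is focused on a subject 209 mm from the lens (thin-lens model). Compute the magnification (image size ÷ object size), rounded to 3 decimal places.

Thin lens: 1/f = 1/dₒ + 1/dᵢ → 1/dᵢ = 1/37.8 − 1/209 = 0.0216703 mm⁻¹, so dᵢ ≈ 46.1460 mm.
Magnification m = dᵢ/dₒ = 46.1460/209 ≈ 0.22079.

0.221×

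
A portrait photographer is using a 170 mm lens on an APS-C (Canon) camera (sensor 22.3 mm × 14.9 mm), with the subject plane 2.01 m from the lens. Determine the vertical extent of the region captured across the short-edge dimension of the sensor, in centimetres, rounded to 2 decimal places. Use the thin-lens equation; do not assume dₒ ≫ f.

dₒ: 2.01 m = 2010 mm.
Similar triangles through the lens centre give W/dₒ = h/dᵢ; with 1/f = 1/dₒ + 1/dᵢ this gives W = h·(dₒ − f)/f.
W = 14.9 mm × (2010 − 170) / 170 = 14.9 × 10.8235 ≈ 161.271 mm = 16.1271 cm.

16.13 cm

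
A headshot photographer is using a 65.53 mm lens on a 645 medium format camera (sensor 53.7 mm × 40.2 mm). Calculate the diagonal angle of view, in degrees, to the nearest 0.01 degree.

Sensor diagonal = √(53.7² + 40.2²) = √4499.7300 ≈ 67.0800 mm.
Angle of view α = 2·arctan(d/2f) with d = 67.0800 mm and f = 65.53 mm.
d/2f = 0.51183; arctan(0.51183) ≈ 27.1046°, so α ≈ 54.2092°.

54.21°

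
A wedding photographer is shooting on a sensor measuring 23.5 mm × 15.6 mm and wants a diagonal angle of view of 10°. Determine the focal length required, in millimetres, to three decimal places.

161.201 mm

Sensor diagonal = √(23.5² + 15.6²) = √795.6100 ≈ 28.2066 mm.
From α = 2·arctan(d/2f) we get f = d / (2·tan(α/2)).
With d = 28.2066 mm and α/2 = 5°, tan(α/2) ≈ 0.08749, so f ≈ 28.2066 / 0.17498 ≈ 161.2012 mm.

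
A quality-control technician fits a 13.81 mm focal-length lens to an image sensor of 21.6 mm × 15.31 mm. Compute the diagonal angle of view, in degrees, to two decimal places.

87.58°

Sensor diagonal = √(21.6² + 15.31²) = √700.9561 ≈ 26.4756 mm.
Angle of view α = 2·arctan(d/2f) with d = 26.4756 mm and f = 13.81 mm.
d/2f = 0.95857; arctan(0.95857) ≈ 43.7881°, so α ≈ 87.5761°.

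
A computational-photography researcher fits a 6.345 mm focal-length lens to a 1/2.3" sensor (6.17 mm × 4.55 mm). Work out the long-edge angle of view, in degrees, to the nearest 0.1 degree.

Angle of view α = 2·arctan(w/2f) with w = 6.17 mm and f = 6.345 mm.
w/2f = 0.48621; arctan(0.48621) ≈ 25.9295°, so α ≈ 51.8589°.

51.9°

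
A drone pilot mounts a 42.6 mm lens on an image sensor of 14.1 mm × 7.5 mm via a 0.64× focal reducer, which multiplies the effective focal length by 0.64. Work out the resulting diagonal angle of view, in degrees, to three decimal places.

32.649°

Effective focal length f = 42.6 × 0.64 = 27.264 mm.
Sensor diagonal = √(14.1² + 7.5²) = √255.0600 ≈ 15.9706 mm.
α = 2·arctan(15.971 / (2 × 27.264)) = 2·arctan(0.29289) ≈ 32.6494°.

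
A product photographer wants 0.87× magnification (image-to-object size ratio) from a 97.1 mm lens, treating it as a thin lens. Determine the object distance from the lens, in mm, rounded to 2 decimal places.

208.71 mm

With m = dᵢ/dₒ and 1/f = 1/dₒ + 1/dᵢ, substituting dᵢ = m·dₒ gives 1/f = (1 + 1/m)/dₒ, hence dₒ = f·(1 + 1/m).
dₒ = 97.1 × (1 + 1/0.87) = 97.1 × 2.14943 ≈ 208.709 mm.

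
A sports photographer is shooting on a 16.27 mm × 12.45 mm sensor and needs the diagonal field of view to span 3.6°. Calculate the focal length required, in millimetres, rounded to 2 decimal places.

Sensor diagonal = √(16.27² + 12.45²) = √419.7154 ≈ 20.4870 mm.
From α = 2·arctan(d/2f) we get f = d / (2·tan(α/2)).
With d = 20.4870 mm and α/2 = 1.8°, tan(α/2) ≈ 0.03143, so f ≈ 20.4870 / 0.06285 ≈ 325.9528 mm.

325.95 mm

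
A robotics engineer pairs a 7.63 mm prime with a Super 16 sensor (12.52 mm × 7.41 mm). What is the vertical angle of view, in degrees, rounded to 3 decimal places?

51.801°

Angle of view α = 2·arctan(h/2f) with h = 7.41 mm and f = 7.63 mm.
h/2f = 0.48558; arctan(0.48558) ≈ 25.9004°, so α ≈ 51.8009°.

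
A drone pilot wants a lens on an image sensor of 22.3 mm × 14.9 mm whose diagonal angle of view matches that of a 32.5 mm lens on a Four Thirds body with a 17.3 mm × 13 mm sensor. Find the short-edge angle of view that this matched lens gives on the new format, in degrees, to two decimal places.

20.96°

Sensor diagonal = √(17.3² + 13²) = √468.2900 ≈ 21.6400 mm.
Sensor diagonal = √(22.3² + 14.9²) = √719.3000 ≈ 26.8198 mm.
Equal diagonal AOV ⇒ f₂ = f₁ · 26.8198/21.6400 = 32.5 × 1.23936 ≈ 40.2792 mm.
Short-edge AOV on the new format = 2·arctan(14.9 / (2 × 40.2792)) = 2·arctan(0.18496) ≈ 20.9579°.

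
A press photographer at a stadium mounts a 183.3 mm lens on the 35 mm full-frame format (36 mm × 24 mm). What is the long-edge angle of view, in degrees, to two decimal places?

11.22°

Angle of view α = 2·arctan(w/2f) with w = 36 mm and f = 183.3 mm.
w/2f = 0.09820; arctan(0.09820) ≈ 5.6084°, so α ≈ 11.2169°.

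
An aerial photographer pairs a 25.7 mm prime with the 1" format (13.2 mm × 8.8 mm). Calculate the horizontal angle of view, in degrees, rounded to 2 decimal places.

28.81°

Angle of view α = 2·arctan(w/2f) with w = 13.2 mm and f = 25.7 mm.
w/2f = 0.25681; arctan(0.25681) ≈ 14.4028°, so α ≈ 28.8057°.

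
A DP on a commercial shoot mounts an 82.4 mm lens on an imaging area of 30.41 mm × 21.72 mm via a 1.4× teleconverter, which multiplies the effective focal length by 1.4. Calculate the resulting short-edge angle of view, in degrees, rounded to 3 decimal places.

Effective focal length f = 82.4 × 1.4 = 115.36 mm.
α = 2·arctan(21.72 / (2 × 115.36)) = 2·arctan(0.09414) ≈ 10.7560°.

10.756°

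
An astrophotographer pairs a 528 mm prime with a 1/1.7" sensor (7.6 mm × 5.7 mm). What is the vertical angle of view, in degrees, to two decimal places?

0.62°

Angle of view α = 2·arctan(h/2f) with h = 5.7 mm and f = 528 mm.
h/2f = 0.00540; arctan(0.00540) ≈ 0.3093°, so α ≈ 0.6185°.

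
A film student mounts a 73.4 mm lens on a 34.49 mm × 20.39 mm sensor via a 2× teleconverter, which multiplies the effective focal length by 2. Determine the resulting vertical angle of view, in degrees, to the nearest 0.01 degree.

Effective focal length f = 73.4 × 2 = 146.8 mm.
α = 2·arctan(20.39 / (2 × 146.8)) = 2·arctan(0.06945) ≈ 7.9454°.

7.95°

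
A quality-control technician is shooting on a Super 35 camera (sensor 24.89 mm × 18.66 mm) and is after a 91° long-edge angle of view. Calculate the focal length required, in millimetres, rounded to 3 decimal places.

From α = 2·arctan(w/2f) we get f = w / (2·tan(α/2)).
With w = 24.89 mm and α/2 = 45.5°, tan(α/2) ≈ 1.01761, so f ≈ 24.89 / 2.03521 ≈ 12.2297 mm.

12.230 mm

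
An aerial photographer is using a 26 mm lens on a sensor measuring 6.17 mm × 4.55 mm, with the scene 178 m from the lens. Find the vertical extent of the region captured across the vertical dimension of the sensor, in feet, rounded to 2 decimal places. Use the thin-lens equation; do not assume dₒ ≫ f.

dₒ: 178 m = 178000 mm.
Similar triangles through the lens centre give W/dₒ = h/dᵢ; with 1/f = 1/dₒ + 1/dᵢ this gives W = h·(dₒ − f)/f.
W = 4.55 mm × (178000 − 26) / 26 = 4.55 × 6845.1538 ≈ 31145.450 mm = 31145.450/304.8 ft = 102.183 ft.

102.18 ft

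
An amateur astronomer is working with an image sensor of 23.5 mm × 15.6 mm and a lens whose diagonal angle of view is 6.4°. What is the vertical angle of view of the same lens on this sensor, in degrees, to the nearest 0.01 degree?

3.54°

Sensor diagonal = √(23.5² + 15.6²) = √795.6100 ≈ 28.2066 mm.
From the diagonal AOV: f = 28.2066 / (2·tan(3.2°)) = 28.2066 / 0.11182 ≈ 252.2556 mm.
Vertical AOV = 2·arctan(15.6 / (2 × 252.2556)) = 2·arctan(0.03092) ≈ 3.5422°.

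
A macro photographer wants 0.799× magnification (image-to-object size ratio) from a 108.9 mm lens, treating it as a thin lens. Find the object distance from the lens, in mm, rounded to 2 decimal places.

With m = dᵢ/dₒ and 1/f = 1/dₒ + 1/dᵢ, substituting dᵢ = m·dₒ gives 1/f = (1 + 1/m)/dₒ, hence dₒ = f·(1 + 1/m).
dₒ = 108.9 × (1 + 1/0.799) = 108.9 × 2.25156 ≈ 245.195 mm.

245.20 mm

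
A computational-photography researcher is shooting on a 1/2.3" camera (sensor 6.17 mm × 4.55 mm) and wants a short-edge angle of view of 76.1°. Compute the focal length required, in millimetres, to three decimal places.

2.907 mm

From α = 2·arctan(h/2f) we get f = h / (2·tan(α/2)).
With h = 4.55 mm and α/2 = 38.05°, tan(α/2) ≈ 0.78269, so f ≈ 4.55 / 1.56538 ≈ 2.9066 mm.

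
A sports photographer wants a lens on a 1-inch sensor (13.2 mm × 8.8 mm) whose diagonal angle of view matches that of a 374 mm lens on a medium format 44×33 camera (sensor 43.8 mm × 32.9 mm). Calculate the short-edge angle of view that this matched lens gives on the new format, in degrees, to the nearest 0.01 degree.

Sensor diagonal = √(43.8² + 32.9²) = √3000.8500 ≈ 54.7800 mm.
Sensor diagonal = √(13.2² + 8.8²) = √251.6800 ≈ 15.8644 mm.
Equal diagonal AOV ⇒ f₂ = f₁ · 15.8644/54.7800 = 374 × 0.28960 ≈ 108.3113 mm.
Short-edge AOV on the new format = 2·arctan(8.8 / (2 × 108.3113)) = 2·arctan(0.04062) ≈ 4.6526°.

4.65°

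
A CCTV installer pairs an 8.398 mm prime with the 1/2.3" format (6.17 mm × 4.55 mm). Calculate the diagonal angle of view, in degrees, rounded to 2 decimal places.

Sensor diagonal = √(6.17² + 4.55²) = √58.7714 ≈ 7.6663 mm.
Angle of view α = 2·arctan(d/2f) with d = 7.6663 mm and f = 8.398 mm.
d/2f = 0.45643; arctan(0.45643) ≈ 24.5335°, so α ≈ 49.0671°.

49.07°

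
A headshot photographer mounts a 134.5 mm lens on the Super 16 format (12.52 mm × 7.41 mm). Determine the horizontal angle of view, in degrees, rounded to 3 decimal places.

5.330°

Angle of view α = 2·arctan(w/2f) with w = 12.52 mm and f = 134.5 mm.
w/2f = 0.04654; arctan(0.04654) ≈ 2.6648°, so α ≈ 5.3296°.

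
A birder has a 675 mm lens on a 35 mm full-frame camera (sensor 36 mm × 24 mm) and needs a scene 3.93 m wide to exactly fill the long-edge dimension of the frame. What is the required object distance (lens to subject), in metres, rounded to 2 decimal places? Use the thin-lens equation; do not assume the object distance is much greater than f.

74.36 m

W: 3.93 m = 3930 mm.
Magnification m = w/W = dᵢ/dₒ; combined with 1/f = 1/dₒ + 1/dᵢ this gives dₒ = f·(1 + W/w).
dₒ = 675 mm × (1 + 3930/36) = 675 × 110.1667 ≈ 74362.500 mm = 74.3625 m.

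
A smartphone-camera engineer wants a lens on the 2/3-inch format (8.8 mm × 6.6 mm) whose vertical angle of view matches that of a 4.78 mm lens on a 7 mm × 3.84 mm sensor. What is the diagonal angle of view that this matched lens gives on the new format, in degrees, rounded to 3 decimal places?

67.601°

Equal vertical AOV ⇒ f₂ = f₁ · 6.6/3.84 = 4.78 × 1.71875 ≈ 8.2156 mm.
Sensor diagonal = √(8.8² + 6.6²) = √121.0000 ≈ 11.0000 mm.
Diagonal AOV on the new format = 2·arctan(11.0000 / (2 × 8.2156)) = 2·arctan(0.66946) ≈ 67.6011°.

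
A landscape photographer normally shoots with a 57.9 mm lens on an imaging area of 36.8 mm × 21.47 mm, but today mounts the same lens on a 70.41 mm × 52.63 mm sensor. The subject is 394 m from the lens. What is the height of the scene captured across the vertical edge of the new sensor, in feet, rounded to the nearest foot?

The focal length stays 57.9 mm; the relevant sensor dimension is now h = 52.63 mm. Object distance dₒ = 394 m = 394000 mm.
Thin-lens field height W = h·(dₒ − f)/f = 52.63 × (394000 − 57.9)/57.9 ≈ 358085.885 mm = 358085.885/304.8 ft = 1174.82 ft.

1175 ft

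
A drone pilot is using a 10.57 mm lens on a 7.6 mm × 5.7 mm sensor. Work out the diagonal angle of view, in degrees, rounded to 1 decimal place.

Sensor diagonal = √(7.6² + 5.7²) = √90.2500 ≈ 9.5000 mm.
Angle of view α = 2·arctan(d/2f) with d = 9.5000 mm and f = 10.57 mm.
d/2f = 0.44939; arctan(0.44939) ≈ 24.1984°, so α ≈ 48.3969°.

48.4°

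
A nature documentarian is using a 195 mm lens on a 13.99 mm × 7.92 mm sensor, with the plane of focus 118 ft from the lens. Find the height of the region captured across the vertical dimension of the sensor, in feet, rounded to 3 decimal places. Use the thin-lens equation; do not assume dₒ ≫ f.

4.767 ft

dₒ: 118 ft × 304.8 mm/ft = 35966.40 mm.
Similar triangles through the lens centre give W/dₒ = h/dᵢ; with 1/f = 1/dₒ + 1/dᵢ this gives W = h·(dₒ − f)/f.
W = 7.92 mm × (35966.4 − 195) / 195 = 7.92 × 183.4431 ≈ 1452.869 mm = 1452.869/304.8 ft = 4.76663 ft.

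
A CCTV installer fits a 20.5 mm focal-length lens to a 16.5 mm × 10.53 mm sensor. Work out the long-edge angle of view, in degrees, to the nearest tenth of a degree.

Angle of view α = 2·arctan(w/2f) with w = 16.5 mm and f = 20.5 mm.
w/2f = 0.40244; arctan(0.40244) ≈ 21.9218°, so α ≈ 43.8436°.

43.8°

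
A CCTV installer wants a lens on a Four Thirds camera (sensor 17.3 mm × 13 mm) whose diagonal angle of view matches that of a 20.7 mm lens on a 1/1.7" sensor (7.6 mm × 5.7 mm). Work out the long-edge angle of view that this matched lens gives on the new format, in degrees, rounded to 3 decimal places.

20.790°

Sensor diagonal = √(7.6² + 5.7²) = √90.2500 ≈ 9.5000 mm.
Sensor diagonal = √(17.3² + 13²) = √468.2900 ≈ 21.6400 mm.
Equal diagonal AOV ⇒ f₂ = f₁ · 21.6400/9.5000 = 20.7 × 2.27790 ≈ 47.1524 mm.
Long-edge AOV on the new format = 2·arctan(17.3 / (2 × 47.1524)) = 2·arctan(0.18345) ≈ 20.7904°.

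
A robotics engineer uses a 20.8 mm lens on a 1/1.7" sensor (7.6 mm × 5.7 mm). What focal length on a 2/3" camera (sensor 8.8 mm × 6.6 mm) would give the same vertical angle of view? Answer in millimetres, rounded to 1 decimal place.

24.1 mm

Equal angle of view means equal height/f ratio, so f₂ = f₁ · (height₂/height₁) = 20.8 × 6.6/5.7.
f₂ = 20.8 × 1.15789 ≈ 24.084 mm.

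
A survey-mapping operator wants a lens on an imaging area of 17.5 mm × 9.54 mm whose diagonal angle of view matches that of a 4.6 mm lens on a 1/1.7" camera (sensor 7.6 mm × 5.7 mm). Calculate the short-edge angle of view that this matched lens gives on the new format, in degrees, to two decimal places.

Sensor diagonal = √(7.6² + 5.7²) = √90.2500 ≈ 9.5000 mm.
Sensor diagonal = √(17.5² + 9.54²) = √397.2616 ≈ 19.9314 mm.
Equal diagonal AOV ⇒ f₂ = f₁ · 19.9314/9.5000 = 4.6 × 2.09804 ≈ 9.6510 mm.
Short-edge AOV on the new format = 2·arctan(9.54 / (2 × 9.6510)) = 2·arctan(0.49425) ≈ 52.6017°.

52.60°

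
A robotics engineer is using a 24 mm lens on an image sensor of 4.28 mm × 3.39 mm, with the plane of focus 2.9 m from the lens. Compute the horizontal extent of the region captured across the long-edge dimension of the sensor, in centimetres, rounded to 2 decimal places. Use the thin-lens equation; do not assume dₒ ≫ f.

dₒ: 2.9 m = 2900 mm.
Similar triangles through the lens centre give W/dₒ = w/dᵢ; with 1/f = 1/dₒ + 1/dᵢ this gives W = w·(dₒ − f)/f.
W = 4.28 mm × (2900 − 24) / 24 = 4.28 × 119.8333 ≈ 512.887 mm = 51.2887 cm.

51.29 cm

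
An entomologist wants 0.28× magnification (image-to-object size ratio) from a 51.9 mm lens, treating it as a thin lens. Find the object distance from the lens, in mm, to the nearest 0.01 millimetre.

With m = dᵢ/dₒ and 1/f = 1/dₒ + 1/dᵢ, substituting dᵢ = m·dₒ gives 1/f = (1 + 1/m)/dₒ, hence dₒ = f·(1 + 1/m).
dₒ = 51.9 × (1 + 1/0.28) = 51.9 × 4.57143 ≈ 237.257 mm.

237.26 mm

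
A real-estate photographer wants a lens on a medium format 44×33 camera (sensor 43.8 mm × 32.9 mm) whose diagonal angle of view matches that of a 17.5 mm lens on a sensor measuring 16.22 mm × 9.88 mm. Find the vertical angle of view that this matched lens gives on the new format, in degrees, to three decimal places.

Sensor diagonal = √(16.22² + 9.88²) = √360.7028 ≈ 18.9922 mm.
Sensor diagonal = √(43.8² + 32.9²) = √3000.8500 ≈ 54.7800 mm.
Equal diagonal AOV ⇒ f₂ = f₁ · 54.7800/18.9922 = 17.5 × 2.88435 ≈ 50.4761 mm.
Vertical AOV on the new format = 2·arctan(32.9 / (2 × 50.4761)) = 2·arctan(0.32590) ≈ 36.1013°.

36.101°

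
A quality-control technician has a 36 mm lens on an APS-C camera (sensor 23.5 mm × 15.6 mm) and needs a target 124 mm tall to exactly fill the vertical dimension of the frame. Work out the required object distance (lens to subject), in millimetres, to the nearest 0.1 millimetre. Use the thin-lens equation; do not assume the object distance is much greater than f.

Magnification m = h/W = dᵢ/dₒ; combined with 1/f = 1/dₒ + 1/dᵢ this gives dₒ = f·(1 + W/h).
dₒ = 36 mm × (1 + 124/15.6) = 36 × 8.9487 ≈ 322.154 mm.

322.2 mm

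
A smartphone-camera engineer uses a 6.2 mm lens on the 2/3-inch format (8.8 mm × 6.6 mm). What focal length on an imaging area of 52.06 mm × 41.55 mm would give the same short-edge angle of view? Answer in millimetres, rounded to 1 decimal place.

39.0 mm

Equal angle of view means equal height/f ratio, so f₂ = f₁ · (height₂/height₁) = 6.2 × 41.55/6.6.
f₂ = 6.2 × 6.29545 ≈ 39.032 mm.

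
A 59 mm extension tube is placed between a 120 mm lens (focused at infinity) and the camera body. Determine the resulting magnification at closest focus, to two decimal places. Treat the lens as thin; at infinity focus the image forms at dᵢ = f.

0.49×

The tube moves the image plane from f to f + e, so dᵢ = 120 + 59 = 179 mm. Focus is achieved when 1/f = 1/dₒ + 1/dᵢ, giving dₒ = 1/(1/f − 1/(f+e)).
Magnification m = dᵢ/dₒ = (f+e)·(1/f − 1/(f+e)) = e/f = 59/120 ≈ 0.4917.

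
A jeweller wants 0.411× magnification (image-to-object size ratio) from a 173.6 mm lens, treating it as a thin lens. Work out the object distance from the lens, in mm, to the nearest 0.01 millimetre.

With m = dᵢ/dₒ and 1/f = 1/dₒ + 1/dᵢ, substituting dᵢ = m·dₒ gives 1/f = (1 + 1/m)/dₒ, hence dₒ = f·(1 + 1/m).
dₒ = 173.6 × (1 + 1/0.411) = 173.6 × 3.43309 ≈ 595.984 mm.

595.98 mm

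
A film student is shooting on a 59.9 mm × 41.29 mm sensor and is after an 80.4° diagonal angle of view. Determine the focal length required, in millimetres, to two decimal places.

Sensor diagonal = √(59.9² + 41.29²) = √5292.8741 ≈ 72.7521 mm.
From α = 2·arctan(d/2f) we get f = d / (2·tan(α/2)).
With d = 72.7521 mm and α/2 = 40.2°, tan(α/2) ≈ 0.84507, so f ≈ 72.7521 / 1.69013 ≈ 43.0453 mm.

43.05 mm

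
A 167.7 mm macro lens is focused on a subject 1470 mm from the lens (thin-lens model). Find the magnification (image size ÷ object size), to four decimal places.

Thin lens: 1/f = 1/dₒ + 1/dᵢ → 1/dᵢ = 1/167.7 − 1/1470 = 0.0052828 mm⁻¹, so dᵢ ≈ 189.2951 mm.
Magnification m = dᵢ/dₒ = 189.2951/1470 ≈ 0.12877.

0.1288×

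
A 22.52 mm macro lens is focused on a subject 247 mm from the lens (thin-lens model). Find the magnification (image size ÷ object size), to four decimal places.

Thin lens: 1/f = 1/dₒ + 1/dᵢ → 1/dᵢ = 1/22.52 − 1/247 = 0.0403564 mm⁻¹, so dᵢ ≈ 24.7792 mm.
Magnification m = dᵢ/dₒ = 24.7792/247 ≈ 0.10032.

0.1003×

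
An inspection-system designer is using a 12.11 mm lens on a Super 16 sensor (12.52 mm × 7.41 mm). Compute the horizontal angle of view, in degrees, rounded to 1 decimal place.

54.7°

Angle of view α = 2·arctan(w/2f) with w = 12.52 mm and f = 12.11 mm.
w/2f = 0.51693; arctan(0.51693) ≈ 27.3357°, so α ≈ 54.6714°.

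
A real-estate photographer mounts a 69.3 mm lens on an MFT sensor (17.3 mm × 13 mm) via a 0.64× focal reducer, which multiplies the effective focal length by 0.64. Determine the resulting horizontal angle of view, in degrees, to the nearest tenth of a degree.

Effective focal length f = 69.3 × 0.64 = 44.352 mm.
α = 2·arctan(17.3 / (2 × 44.352)) = 2·arctan(0.19503) ≈ 22.0718°.

22.1°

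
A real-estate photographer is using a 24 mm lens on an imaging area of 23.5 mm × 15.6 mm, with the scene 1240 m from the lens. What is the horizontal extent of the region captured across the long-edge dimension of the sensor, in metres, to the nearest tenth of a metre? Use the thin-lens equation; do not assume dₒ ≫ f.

dₒ: 1240 m = 1.24e+06 mm.
Similar triangles through the lens centre give W/dₒ = w/dᵢ; with 1/f = 1/dₒ + 1/dᵢ this gives W = w·(dₒ − f)/f.
W = 23.5 mm × (1.24e+06 − 24) / 24 = 23.5 × 51665.6667 ≈ 1214143.167 mm = 1214.14 m.

1214.1 m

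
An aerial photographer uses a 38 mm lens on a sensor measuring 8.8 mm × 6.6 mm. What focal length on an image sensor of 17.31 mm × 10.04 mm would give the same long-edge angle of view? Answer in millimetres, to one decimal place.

Equal angle of view means equal width/f ratio, so f₂ = f₁ · (width₂/width₁) = 38 × 17.31/8.8.
f₂ = 38 × 1.96705 ≈ 74.748 mm.

74.7 mm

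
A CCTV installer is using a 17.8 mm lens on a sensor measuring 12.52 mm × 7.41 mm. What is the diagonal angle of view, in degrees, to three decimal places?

44.456°

Sensor diagonal = √(12.52² + 7.41²) = √211.6585 ≈ 14.5485 mm.
Angle of view α = 2·arctan(d/2f) with d = 14.5485 mm and f = 17.8 mm.
d/2f = 0.40867; arctan(0.40867) ≈ 22.2281°, so α ≈ 44.4563°.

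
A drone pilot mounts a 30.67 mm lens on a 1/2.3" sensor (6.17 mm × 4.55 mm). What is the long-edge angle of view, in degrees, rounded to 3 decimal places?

11.488°

Angle of view α = 2·arctan(w/2f) with w = 6.17 mm and f = 30.67 mm.
w/2f = 0.10059; arctan(0.10059) ≈ 5.7439°, so α ≈ 11.4878°.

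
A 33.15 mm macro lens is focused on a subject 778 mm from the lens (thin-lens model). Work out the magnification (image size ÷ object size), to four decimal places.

Thin lens: 1/f = 1/dₒ + 1/dᵢ → 1/dᵢ = 1/33.15 − 1/778 = 0.0288806 mm⁻¹, so dᵢ ≈ 34.6254 mm.
Magnification m = dᵢ/dₒ = 34.6254/778 ≈ 0.04451.

0.0445×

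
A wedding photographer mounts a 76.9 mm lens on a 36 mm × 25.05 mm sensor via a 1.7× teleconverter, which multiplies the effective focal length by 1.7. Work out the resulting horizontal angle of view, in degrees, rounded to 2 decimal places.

Effective focal length f = 76.9 × 1.7 = 130.73 mm.
α = 2·arctan(36 / (2 × 130.73)) = 2·arctan(0.13769) ≈ 15.6793°.

15.68°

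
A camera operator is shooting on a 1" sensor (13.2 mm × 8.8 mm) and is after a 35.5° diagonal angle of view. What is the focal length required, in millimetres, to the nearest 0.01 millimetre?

Sensor diagonal = √(13.2² + 8.8²) = √251.6800 ≈ 15.8644 mm.
From α = 2·arctan(d/2f) we get f = d / (2·tan(α/2)).
With d = 15.8644 mm and α/2 = 17.75°, tan(α/2) ≈ 0.32010, so f ≈ 15.8644 / 0.64021 ≈ 24.7802 mm.

24.78 mm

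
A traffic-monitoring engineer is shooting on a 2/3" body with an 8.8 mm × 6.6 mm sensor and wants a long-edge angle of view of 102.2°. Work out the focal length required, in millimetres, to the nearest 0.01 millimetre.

From α = 2·arctan(w/2f) we get f = w / (2·tan(α/2)).
With w = 8.8 mm and α/2 = 51.1°, tan(α/2) ≈ 1.23931, so f ≈ 8.8 / 2.47863 ≈ 3.5504 mm.

3.55 mm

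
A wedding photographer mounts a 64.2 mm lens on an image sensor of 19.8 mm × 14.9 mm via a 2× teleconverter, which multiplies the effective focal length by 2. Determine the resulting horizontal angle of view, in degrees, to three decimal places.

Effective focal length f = 64.2 × 2 = 128.4 mm.
α = 2·arctan(19.8 / (2 × 128.4)) = 2·arctan(0.07710) ≈ 8.8179°.

8.818°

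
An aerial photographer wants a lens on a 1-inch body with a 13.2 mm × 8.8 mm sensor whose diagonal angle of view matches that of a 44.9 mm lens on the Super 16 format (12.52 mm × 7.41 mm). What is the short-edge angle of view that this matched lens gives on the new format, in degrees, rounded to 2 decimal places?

Sensor diagonal = √(12.52² + 7.41²) = √211.6585 ≈ 14.5485 mm.
Sensor diagonal = √(13.2² + 8.8²) = √251.6800 ≈ 15.8644 mm.
Equal diagonal AOV ⇒ f₂ = f₁ · 15.8644/14.5485 = 44.9 × 1.09045 ≈ 48.9613 mm.
Short-edge AOV on the new format = 2·arctan(8.8 / (2 × 48.9613)) = 2·arctan(0.08987) ≈ 10.2704°.

10.27°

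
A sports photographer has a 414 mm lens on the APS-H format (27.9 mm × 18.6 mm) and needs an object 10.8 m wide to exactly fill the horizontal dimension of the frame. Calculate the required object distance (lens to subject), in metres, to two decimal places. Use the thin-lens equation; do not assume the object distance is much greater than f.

W: 10.8 m = 10800 mm.
Magnification m = w/W = dᵢ/dₒ; combined with 1/f = 1/dₒ + 1/dᵢ this gives dₒ = f·(1 + W/w).
dₒ = 414 mm × (1 + 10800/27.9) = 414 × 388.0968 ≈ 160672.065 mm = 160.672 m.

160.67 m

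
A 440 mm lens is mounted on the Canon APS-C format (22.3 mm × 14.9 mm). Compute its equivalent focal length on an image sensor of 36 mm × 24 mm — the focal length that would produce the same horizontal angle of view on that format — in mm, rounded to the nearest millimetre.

Equal angle of view means equal width/f ratio, so f₂ = f₁ · (width₂/width₁) = 440 × 36/22.3.
f₂ = 440 × 1.61435 ≈ 710.314 mm.

710 mm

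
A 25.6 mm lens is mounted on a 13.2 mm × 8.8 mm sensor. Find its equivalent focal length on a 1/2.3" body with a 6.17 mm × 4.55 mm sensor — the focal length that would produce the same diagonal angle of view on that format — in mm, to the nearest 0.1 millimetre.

12.4 mm

Sensor diagonal = √(13.2² + 8.8²) = √251.6800 ≈ 15.8644 mm.
Sensor diagonal = √(6.17² + 4.55²) = √58.7714 ≈ 7.6663 mm.
Equal angle of view means equal diagonal/f ratio, so f₂ = f₁ · (diagonal₂/diagonal₁) = 25.6 × 7.6663/15.8644.
f₂ = 25.6 × 0.48324 ≈ 12.371 mm.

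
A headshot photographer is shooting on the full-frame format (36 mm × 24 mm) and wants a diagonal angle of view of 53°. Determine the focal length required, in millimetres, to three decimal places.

Sensor diagonal = √(36² + 24²) = √1872.0000 ≈ 43.2666 mm.
From α = 2·arctan(d/2f) we get f = d / (2·tan(α/2)).
With d = 43.2666 mm and α/2 = 26.5°, tan(α/2) ≈ 0.49858, so f ≈ 43.2666 / 0.99716 ≈ 43.3897 mm.

43.390 mm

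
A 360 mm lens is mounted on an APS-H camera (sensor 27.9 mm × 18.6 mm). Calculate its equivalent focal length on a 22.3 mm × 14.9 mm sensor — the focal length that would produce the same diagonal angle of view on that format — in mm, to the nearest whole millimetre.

Sensor diagonal = √(27.9² + 18.6²) = √1124.3700 ≈ 33.5316 mm.
Sensor diagonal = √(22.3² + 14.9²) = √719.3000 ≈ 26.8198 mm.
Equal angle of view means equal diagonal/f ratio, so f₂ = f₁ · (diagonal₂/diagonal₁) = 360 × 26.8198/33.5316.
f₂ = 360 × 0.79984 ≈ 287.941 mm.

288 mm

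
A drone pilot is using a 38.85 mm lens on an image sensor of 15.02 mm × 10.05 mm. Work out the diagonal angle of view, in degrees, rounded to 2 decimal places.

26.19°

Sensor diagonal = √(15.02² + 10.05²) = √326.6029 ≈ 18.0722 mm.
Angle of view α = 2·arctan(d/2f) with d = 18.0722 mm and f = 38.85 mm.
d/2f = 0.23259; arctan(0.23259) ≈ 13.0936°, so α ≈ 26.1871°.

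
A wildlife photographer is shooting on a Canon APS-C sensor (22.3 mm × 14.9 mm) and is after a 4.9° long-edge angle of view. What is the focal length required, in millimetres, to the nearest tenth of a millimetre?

From α = 2·arctan(w/2f) we get f = w / (2·tan(α/2)).
With w = 22.3 mm and α/2 = 2.45°, tan(α/2) ≈ 0.04279, so f ≈ 22.3 / 0.08557 ≈ 260.5953 mm.

260.6 mm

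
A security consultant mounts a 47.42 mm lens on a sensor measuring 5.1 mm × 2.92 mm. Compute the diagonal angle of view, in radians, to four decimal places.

Sensor diagonal = √(5.1² + 2.92²) = √34.5364 ≈ 5.8768 mm.
Angle of view α = 2·arctan(d/2f) with d = 5.8768 mm and f = 47.42 mm.
d/2f = 0.06197; arctan(0.06197) ≈ 0.0619 rad, so α ≈ 0.1238 rad.

0.1238 rad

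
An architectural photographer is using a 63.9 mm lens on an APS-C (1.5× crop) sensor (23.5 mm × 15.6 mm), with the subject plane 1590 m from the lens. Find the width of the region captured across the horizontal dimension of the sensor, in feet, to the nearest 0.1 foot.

dₒ: 1590 m = 1.59e+06 mm.
Similar triangles through the lens centre give W/dₒ = w/dᵢ; with 1/f = 1/dₒ + 1/dᵢ this gives W = w·(dₒ − f)/f.
W = 23.5 mm × (1.59e+06 − 63.9) / 63.9 = 23.5 × 24881.6291 ≈ 584718.284 mm = 584718.284/304.8 ft = 1918.37 ft.

1918.4 ft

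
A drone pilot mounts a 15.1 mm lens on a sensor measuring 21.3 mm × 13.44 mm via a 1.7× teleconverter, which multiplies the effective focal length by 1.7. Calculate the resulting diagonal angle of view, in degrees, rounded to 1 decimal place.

52.3°

Effective focal length f = 15.1 × 1.7 = 25.67 mm.
Sensor diagonal = √(21.3² + 13.44²) = √634.3236 ≈ 25.1858 mm.
α = 2·arctan(25.186 / (2 × 25.67)) = 2·arctan(0.49057) ≈ 52.2622°.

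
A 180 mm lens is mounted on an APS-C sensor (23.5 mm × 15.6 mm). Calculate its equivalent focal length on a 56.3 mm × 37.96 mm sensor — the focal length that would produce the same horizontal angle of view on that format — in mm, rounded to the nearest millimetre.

431 mm

Equal angle of view means equal width/f ratio, so f₂ = f₁ · (width₂/width₁) = 180 × 56.3/23.5.
f₂ = 180 × 2.39574 ≈ 431.234 mm.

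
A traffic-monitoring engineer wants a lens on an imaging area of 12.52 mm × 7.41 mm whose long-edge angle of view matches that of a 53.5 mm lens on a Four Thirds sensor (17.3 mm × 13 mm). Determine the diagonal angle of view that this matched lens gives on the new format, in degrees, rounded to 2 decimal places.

Equal long-edge AOV ⇒ f₂ = f₁ · 12.52/17.3 = 53.5 × 0.72370 ≈ 38.7179 mm.
Sensor diagonal = √(12.52² + 7.41²) = √211.6585 ≈ 14.5485 mm.
Diagonal AOV on the new format = 2·arctan(14.5485 / (2 × 38.7179)) = 2·arctan(0.18788) ≈ 21.2811°.

21.28°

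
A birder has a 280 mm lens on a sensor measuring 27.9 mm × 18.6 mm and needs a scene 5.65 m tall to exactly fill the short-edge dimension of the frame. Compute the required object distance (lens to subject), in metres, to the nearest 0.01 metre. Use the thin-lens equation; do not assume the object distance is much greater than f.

85.33 m

W: 5.65 m = 5650 mm.
Magnification m = h/W = dᵢ/dₒ; combined with 1/f = 1/dₒ + 1/dᵢ this gives dₒ = f·(1 + W/h).
dₒ = 280 mm × (1 + 5650/18.6) = 280 × 304.7634 ≈ 85333.763 mm = 85.3338 m.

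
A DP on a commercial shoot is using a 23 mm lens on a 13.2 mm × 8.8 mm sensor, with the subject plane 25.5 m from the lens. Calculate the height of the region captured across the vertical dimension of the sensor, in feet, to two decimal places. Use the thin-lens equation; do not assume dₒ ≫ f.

31.98 ft

dₒ: 25.5 m = 25500 mm.
Similar triangles through the lens centre give W/dₒ = h/dᵢ; with 1/f = 1/dₒ + 1/dᵢ this gives W = h·(dₒ − f)/f.
W = 8.8 mm × (25500 − 23) / 23 = 8.8 × 1107.6957 ≈ 9747.722 mm = 9747.722/304.8 ft = 31.9807 ft.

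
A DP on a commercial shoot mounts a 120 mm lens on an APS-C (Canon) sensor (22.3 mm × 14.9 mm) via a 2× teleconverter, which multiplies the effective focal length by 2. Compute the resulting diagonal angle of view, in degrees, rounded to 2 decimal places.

6.40°

Effective focal length f = 120 × 2 = 240 mm.
Sensor diagonal = √(22.3² + 14.9²) = √719.3000 ≈ 26.8198 mm.
α = 2·arctan(26.820 / (2 × 240)) = 2·arctan(0.05587) ≈ 6.3961°.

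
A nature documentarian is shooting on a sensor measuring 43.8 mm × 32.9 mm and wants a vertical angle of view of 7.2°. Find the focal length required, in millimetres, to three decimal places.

From α = 2·arctan(h/2f) we get f = h / (2·tan(α/2)).
With h = 32.9 mm and α/2 = 3.6°, tan(α/2) ≈ 0.06291, so f ≈ 32.9 / 0.12583 ≈ 261.4653 mm.

261.465 mm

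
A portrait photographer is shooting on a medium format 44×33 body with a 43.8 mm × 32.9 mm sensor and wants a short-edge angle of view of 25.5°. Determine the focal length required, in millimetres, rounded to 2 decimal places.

72.70 mm

From α = 2·arctan(h/2f) we get f = h / (2·tan(α/2)).
With h = 32.9 mm and α/2 = 12.75°, tan(α/2) ≈ 0.22628, so f ≈ 32.9 / 0.45255 ≈ 72.6985 mm.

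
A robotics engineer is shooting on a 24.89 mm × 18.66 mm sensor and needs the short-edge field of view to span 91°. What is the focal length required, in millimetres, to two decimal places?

From α = 2·arctan(h/2f) we get f = h / (2·tan(α/2)).
With h = 18.66 mm and α/2 = 45.5°, tan(α/2) ≈ 1.01761, so f ≈ 18.66 / 2.03521 ≈ 9.1686 mm.

9.17 mm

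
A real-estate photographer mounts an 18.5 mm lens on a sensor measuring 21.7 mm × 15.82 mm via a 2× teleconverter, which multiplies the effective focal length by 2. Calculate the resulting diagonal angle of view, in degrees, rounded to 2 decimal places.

39.89°

Effective focal length f = 18.5 × 2 = 37 mm.
Sensor diagonal = √(21.7² + 15.82²) = √721.1624 ≈ 26.8545 mm.
α = 2·arctan(26.854 / (2 × 37)) = 2·arctan(0.36290) ≈ 39.8915°.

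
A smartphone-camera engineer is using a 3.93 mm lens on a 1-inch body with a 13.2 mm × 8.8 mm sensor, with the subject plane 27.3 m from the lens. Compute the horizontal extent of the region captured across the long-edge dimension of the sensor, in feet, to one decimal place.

300.8 ft

dₒ: 27.3 m = 27300 mm.
Similar triangles through the lens centre give W/dₒ = w/dᵢ; with 1/f = 1/dₒ + 1/dᵢ this gives W = w·(dₒ − f)/f.
W = 13.2 mm × (27300 − 3.93) / 3.93 = 13.2 × 6945.5649 ≈ 91681.456 mm = 91681.456/304.8 ft = 300.792 ft.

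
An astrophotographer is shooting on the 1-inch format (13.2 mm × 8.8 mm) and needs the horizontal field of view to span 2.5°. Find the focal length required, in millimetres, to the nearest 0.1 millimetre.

302.5 mm

From α = 2·arctan(w/2f) we get f = w / (2·tan(α/2)).
With w = 13.2 mm and α/2 = 1.25°, tan(α/2) ≈ 0.02182, so f ≈ 13.2 / 0.04364 ≈ 302.4737 mm.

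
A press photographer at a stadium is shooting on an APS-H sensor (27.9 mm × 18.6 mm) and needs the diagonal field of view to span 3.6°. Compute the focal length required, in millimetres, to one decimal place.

533.5 mm

Sensor diagonal = √(27.9² + 18.6²) = √1124.3700 ≈ 33.5316 mm.
From α = 2·arctan(d/2f) we get f = d / (2·tan(α/2)).
With d = 33.5316 mm and α/2 = 1.8°, tan(α/2) ≈ 0.03143, so f ≈ 33.5316 / 0.06285 ≈ 533.4968 mm.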